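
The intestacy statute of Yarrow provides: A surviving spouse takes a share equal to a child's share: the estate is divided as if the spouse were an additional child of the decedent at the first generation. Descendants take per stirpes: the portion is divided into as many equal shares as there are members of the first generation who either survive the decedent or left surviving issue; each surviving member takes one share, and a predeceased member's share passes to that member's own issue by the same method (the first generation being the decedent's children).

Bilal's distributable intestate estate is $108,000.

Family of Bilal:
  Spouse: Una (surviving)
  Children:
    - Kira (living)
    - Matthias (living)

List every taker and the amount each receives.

The spouse counts as an additional share at the children's level, so there are 3 primary shares of $36,000. Una takes one such share ($36,000).
The children's combined portion ($72,000) is divided into 2 shares of $36,000: Kira and Matthias each take $36,000.

Una: $36,000; Kira: $36,000; Matthias: $36,000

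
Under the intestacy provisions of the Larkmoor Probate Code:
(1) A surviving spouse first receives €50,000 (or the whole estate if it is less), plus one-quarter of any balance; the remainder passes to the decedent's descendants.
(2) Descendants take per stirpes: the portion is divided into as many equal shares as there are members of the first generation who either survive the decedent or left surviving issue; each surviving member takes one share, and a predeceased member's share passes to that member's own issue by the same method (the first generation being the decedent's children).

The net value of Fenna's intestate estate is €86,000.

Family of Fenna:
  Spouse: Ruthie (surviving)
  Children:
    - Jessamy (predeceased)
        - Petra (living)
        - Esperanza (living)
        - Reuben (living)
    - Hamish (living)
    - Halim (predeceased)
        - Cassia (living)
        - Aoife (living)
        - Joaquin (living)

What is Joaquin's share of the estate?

Joaquin receives €3,000.

Ruthie first takes €50,000, leaving a balance of €36,000. Ruthie then takes one-quarter of the balance (€9,000), for a total of €59,000. The remaining €27,000 passes to the descendants.
The descendants' portion (€27,000) is divided into 3 shares of €9,000: Hamish takes €9,000; Jessamy's €9,000 share passes to Jessamy's issue; Halim's €9,000 share passes to Halim's issue.
Jessamy's share (€9,000) is divided into 3 shares of €3,000: Petra, Esperanza, and Reuben each take €3,000.
Halim's share (€9,000) is divided into 3 shares of €3,000: Cassia, Aoife, and Joaquin each take €3,000.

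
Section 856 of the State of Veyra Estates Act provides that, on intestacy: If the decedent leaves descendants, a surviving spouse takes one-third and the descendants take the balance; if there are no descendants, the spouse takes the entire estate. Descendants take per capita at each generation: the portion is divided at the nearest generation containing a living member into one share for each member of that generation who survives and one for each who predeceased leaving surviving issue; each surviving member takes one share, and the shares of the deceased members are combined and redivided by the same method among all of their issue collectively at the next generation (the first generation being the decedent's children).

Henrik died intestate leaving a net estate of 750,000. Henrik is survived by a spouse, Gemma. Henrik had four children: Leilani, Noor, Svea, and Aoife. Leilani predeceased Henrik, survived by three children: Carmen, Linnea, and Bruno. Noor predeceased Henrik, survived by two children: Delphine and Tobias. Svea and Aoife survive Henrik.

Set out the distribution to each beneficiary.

Gemma takes one-third of 750,000 = 250,000. The remaining 500,000 passes to the descendants.
The descendants' portion (500,000) is divided at the children's generation into 4 shares of 125,000. Svea and Aoife each take 125,000. The 2 shares of the deceased (Leilani and Noor) are combined into a pool of 250,000.
That pool (250,000) is divided at the grandchildren's generation equally among Carmen, Linnea, Bruno, Delphine, and Tobias: 50,000 each.

Gemma: 250,000; Carmen: 50,000; Linnea: 50,000; Bruno: 50,000; Delphine: 50,000; Tobias: 50,000; Svea: 125,000; Aoife: 125,000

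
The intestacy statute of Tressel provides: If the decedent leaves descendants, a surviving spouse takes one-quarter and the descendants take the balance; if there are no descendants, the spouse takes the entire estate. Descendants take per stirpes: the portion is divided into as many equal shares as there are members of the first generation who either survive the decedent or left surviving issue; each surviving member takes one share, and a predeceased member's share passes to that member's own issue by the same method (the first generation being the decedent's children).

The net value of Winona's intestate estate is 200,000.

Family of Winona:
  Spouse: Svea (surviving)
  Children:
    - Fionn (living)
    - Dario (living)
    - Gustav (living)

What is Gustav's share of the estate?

Svea takes one-quarter of 200,000 = 50,000. The remaining 150,000 passes to the descendants.
The descendants' portion (150,000) is divided into 3 shares of 50,000: Fionn, Dario, and Gustav each take 50,000.

Gustav receives 50,000.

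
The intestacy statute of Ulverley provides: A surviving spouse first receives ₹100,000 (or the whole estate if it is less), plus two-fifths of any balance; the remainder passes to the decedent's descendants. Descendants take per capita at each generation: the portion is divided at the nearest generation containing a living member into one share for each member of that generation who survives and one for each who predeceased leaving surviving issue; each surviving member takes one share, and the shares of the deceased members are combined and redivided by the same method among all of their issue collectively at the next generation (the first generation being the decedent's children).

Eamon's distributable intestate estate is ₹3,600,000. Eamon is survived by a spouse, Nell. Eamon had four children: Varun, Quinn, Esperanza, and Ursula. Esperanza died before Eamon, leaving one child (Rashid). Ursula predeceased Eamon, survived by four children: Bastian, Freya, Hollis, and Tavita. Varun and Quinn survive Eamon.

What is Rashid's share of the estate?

Rashid receives ₹210,000.

Nell first takes ₹100,000, leaving a balance of ₹3,500,000. Nell then takes two-fifths of the balance (₹1,400,000), for a total of ₹1,500,000. The remaining ₹2,100,000 passes to the descendants.
The descendants' portion (₹2,100,000) is divided at the children's generation into 4 shares of ₹525,000. Varun and Quinn each take ₹525,000. The 2 shares of the deceased (Esperanza and Ursula) are combined into a pool of ₹1,050,000.
That pool (₹1,050,000) is divided at the grandchildren's generation equally among Rashid, Bastian, Freya, Hollis, and Tavita: ₹210,000 each.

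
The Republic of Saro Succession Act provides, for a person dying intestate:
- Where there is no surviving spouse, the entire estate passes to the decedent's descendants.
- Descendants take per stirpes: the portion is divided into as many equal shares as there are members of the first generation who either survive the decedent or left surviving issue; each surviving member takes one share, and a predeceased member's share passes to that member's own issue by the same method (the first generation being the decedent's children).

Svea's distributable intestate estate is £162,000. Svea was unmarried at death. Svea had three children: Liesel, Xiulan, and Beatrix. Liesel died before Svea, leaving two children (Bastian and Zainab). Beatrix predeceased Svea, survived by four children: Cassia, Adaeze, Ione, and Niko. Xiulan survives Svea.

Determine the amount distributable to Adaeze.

The entire £162,000 passes to the descendants.
That amount (£162,000) is divided into 3 shares of £54,000: Xiulan takes £54,000; Liesel's £54,000 share passes to Liesel's issue; Beatrix's £54,000 share passes to Beatrix's issue.
Liesel's share (£54,000) is divided into 2 shares of £27,000: Bastian and Zainab each take £27,000.
Beatrix's share (£54,000) is divided into 4 shares of £13,500: Cassia, Adaeze, Ione, and Niko each take £13,500.

Adaeze receives £13,500.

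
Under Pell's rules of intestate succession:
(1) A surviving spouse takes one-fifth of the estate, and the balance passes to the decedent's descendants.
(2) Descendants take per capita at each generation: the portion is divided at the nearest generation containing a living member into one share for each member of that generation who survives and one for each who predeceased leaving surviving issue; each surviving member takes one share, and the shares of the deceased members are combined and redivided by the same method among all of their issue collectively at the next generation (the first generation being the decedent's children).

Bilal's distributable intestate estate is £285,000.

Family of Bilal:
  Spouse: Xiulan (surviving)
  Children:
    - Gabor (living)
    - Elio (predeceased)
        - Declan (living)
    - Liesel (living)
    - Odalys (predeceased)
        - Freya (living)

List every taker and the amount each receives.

Xiulan: £57,000; Gabor: £57,000; Declan: £57,000; Liesel: £57,000; Freya: £57,000

Xiulan takes one-fifth of £285,000 = £57,000. The remaining £228,000 passes to the descendants.
The descendants' portion (£228,000) is divided at the children's generation into 4 shares of £57,000. Gabor and Liesel each take £57,000. The 2 shares of the deceased (Elio and Odalys) are combined into a pool of £114,000.
That pool (£114,000) is divided at the grandchildren's generation equally among Declan and Freya: £57,000 each.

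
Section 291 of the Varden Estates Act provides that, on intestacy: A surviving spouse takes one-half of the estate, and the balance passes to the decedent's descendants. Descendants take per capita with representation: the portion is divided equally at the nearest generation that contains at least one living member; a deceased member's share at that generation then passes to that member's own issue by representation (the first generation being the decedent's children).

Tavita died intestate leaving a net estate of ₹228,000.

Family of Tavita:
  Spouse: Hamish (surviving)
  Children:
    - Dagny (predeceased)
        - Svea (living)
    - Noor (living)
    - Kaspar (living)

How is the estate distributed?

Hamish takes one-half of ₹228,000 = ₹114,000. The remaining ₹114,000 passes to the descendants.
The descendants' portion (₹114,000) is divided into 3 shares of ₹38,000: Noor and Kaspar each take ₹38,000; Dagny's ₹38,000 share passes to Dagny's issue.
Dagny's share (₹38,000) passes entirely to Svea.

Hamish: ₹114,000; Svea: ₹38,000; Noor: ₹38,000; Kaspar: ₹38,000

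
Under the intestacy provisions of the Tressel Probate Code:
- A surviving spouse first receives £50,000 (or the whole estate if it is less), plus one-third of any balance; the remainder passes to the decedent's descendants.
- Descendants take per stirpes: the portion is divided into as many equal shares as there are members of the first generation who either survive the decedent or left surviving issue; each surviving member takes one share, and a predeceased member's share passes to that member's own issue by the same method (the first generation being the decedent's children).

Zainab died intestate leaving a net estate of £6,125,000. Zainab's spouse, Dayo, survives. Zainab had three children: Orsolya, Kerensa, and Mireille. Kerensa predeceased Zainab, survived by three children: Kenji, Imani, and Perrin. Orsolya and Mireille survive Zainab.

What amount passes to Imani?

Imani receives £450,000.

Dayo first takes £50,000, leaving a balance of £6,075,000. Dayo then takes one-third of the balance (£2,025,000), for a total of £2,075,000. The remaining £4,050,000 passes to the descendants.
The descendants' portion (£4,050,000) is divided into 3 shares of £1,350,000: Orsolya and Mireille each take £1,350,000; Kerensa's £1,350,000 share passes to Kerensa's issue.
Kerensa's share (£1,350,000) is divided into 3 shares of £450,000: Kenji, Imani, and Perrin each take £450,000.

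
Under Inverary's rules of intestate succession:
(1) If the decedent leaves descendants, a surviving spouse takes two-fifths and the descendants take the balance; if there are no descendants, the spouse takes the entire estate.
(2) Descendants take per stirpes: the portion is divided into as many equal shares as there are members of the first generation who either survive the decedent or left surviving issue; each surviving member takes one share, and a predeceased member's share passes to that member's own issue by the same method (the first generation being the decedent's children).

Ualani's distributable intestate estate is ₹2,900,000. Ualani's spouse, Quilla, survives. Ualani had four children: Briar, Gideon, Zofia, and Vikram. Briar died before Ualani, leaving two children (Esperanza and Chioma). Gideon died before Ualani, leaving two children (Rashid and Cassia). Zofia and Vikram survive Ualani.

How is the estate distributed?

Quilla: ₹1,160,000; Esperanza: ₹217,500; Chioma: ₹217,500; Rashid: ₹217,500; Cassia: ₹217,500; Zofia: ₹435,000; Vikram: ₹435,000

Quilla takes two-fifths of ₹2,900,000 = ₹1,160,000. The remaining ₹1,740,000 passes to the descendants.
The descendants' portion (₹1,740,000) is divided into 4 shares of ₹435,000: Zofia and Vikram each take ₹435,000; Briar's ₹435,000 share passes to Briar's issue; Gideon's ₹435,000 share passes to Gideon's issue.
Briar's share (₹435,000) is divided into 2 shares of ₹217,500: Esperanza and Chioma each take ₹217,500.
Gideon's share (₹435,000) is divided into 2 shares of ₹217,500: Rashid and Cassia each take ₹217,500.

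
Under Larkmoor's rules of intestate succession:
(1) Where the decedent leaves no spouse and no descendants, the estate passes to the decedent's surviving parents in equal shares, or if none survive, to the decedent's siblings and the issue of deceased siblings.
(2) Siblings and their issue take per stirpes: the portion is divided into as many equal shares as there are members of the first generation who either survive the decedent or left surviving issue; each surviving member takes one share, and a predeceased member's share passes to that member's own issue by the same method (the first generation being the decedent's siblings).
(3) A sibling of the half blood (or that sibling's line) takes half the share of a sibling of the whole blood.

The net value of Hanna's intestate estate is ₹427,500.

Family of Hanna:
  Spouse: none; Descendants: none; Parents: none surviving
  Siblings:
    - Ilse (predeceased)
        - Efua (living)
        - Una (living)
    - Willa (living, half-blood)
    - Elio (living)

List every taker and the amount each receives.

The entire ₹427,500 passes to the siblings and their issue.
Counting each half-blood sibling's line as half a unit, there are 5/2 units in ₹427,500, so one unit is ₹171,000. Whole-blood lines (Ilse and Elio) take ₹171,000 each; half-blood lines (Willa) take ₹85,500 each.
Ilse's share (₹171,000) is divided into 2 shares of ₹85,500: Efua and Una each take ₹85,500.

Efua: ₹85,500; Una: ₹85,500; Willa: ₹85,500; Elio: ₹171,000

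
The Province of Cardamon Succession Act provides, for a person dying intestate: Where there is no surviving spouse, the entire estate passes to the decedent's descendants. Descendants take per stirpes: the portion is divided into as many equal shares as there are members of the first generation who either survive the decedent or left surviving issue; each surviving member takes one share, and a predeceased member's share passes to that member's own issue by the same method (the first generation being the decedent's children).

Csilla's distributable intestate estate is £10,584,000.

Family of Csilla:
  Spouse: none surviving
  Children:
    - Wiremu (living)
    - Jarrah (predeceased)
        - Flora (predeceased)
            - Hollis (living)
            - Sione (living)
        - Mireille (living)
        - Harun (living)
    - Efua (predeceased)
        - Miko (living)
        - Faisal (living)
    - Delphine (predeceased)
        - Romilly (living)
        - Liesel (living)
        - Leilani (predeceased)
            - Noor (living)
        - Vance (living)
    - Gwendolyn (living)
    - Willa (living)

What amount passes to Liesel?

The entire £10,584,000 passes to the descendants.
That amount (£10,584,000) is divided into 6 shares of £1,764,000: Wiremu, Gwendolyn, and Willa each take £1,764,000; Jarrah's £1,764,000 share passes to Jarrah's issue; Efua's £1,764,000 share passes to Efua's issue; Delphine's £1,764,000 share passes to Delphine's issue.
Jarrah's share (£1,764,000) is divided into 3 shares of £588,000: Mireille and Harun each take £588,000; Flora's £588,000 share passes to Flora's issue.
Flora's share (£588,000) is divided into 2 shares of £294,000: Hollis and Sione each take £294,000.
Efua's share (£1,764,000) is divided into 2 shares of £882,000: Miko and Faisal each take £882,000.
Delphine's share (£1,764,000) is divided into 4 shares of £441,000: Romilly, Liesel, and Vance each take £441,000; Leilani's £441,000 share passes to Leilani's issue.
Leilani's share (£441,000) passes entirely to Noor.

Liesel receives £441,000.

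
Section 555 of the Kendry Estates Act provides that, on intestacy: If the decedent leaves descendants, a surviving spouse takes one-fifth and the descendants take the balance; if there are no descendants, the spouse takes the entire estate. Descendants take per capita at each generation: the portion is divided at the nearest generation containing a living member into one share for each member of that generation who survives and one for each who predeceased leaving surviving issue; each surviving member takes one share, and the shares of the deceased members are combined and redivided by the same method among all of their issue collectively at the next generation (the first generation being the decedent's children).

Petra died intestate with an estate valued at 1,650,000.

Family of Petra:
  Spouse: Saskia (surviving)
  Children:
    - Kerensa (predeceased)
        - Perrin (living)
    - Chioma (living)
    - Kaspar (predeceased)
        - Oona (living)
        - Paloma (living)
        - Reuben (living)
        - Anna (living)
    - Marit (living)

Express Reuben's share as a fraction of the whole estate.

Saskia takes one-fifth of 1,650,000 = 330,000. The remaining 1,320,000 passes to the descendants.
The descendants' portion (1,320,000) is divided at the children's generation into 4 shares of 330,000. Chioma and Marit each take 330,000. The 2 shares of the deceased (Kerensa and Kaspar) are combined into a pool of 660,000.
That pool (660,000) is divided at the grandchildren's generation equally among Perrin, Oona, Paloma, Reuben, and Anna: 132,000 each.

Reuben receives 2/25 of the estate.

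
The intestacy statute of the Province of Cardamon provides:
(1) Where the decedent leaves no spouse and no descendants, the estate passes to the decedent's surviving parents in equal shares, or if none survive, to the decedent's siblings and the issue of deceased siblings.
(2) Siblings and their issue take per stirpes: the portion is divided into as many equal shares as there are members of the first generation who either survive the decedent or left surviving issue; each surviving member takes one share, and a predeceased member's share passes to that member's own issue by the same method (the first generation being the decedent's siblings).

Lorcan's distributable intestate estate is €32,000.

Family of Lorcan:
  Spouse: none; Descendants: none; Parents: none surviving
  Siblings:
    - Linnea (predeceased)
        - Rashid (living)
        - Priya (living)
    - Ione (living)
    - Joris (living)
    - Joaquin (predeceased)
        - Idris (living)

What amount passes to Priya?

Priya receives €4,000.

The entire €32,000 passes to the siblings and their issue.
That amount (€32,000) is divided into 4 shares of €8,000: Ione and Joris each take €8,000; Linnea's €8,000 share passes to Linnea's issue; Joaquin's €8,000 share passes to Joaquin's issue.
Linnea's share (€8,000) is divided into 2 shares of €4,000: Rashid and Priya each take €4,000.
Joaquin's share (€8,000) passes entirely to Idris.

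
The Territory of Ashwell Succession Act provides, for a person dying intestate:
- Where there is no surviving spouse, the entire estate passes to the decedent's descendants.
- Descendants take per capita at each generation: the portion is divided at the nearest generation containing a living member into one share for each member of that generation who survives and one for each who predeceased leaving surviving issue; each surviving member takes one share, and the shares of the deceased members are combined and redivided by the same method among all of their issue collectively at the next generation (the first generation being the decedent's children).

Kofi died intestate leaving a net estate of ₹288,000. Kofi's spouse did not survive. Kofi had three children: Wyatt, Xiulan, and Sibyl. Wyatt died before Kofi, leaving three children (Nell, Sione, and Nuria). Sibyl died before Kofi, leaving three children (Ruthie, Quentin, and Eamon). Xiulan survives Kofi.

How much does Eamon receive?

The entire ₹288,000 passes to the descendants.
That amount (₹288,000) is divided at the children's generation into 3 shares of ₹96,000. Xiulan takes ₹96,000. The 2 shares of the deceased (Wyatt and Sibyl) are combined into a pool of ₹192,000.
That pool (₹192,000) is divided at the grandchildren's generation equally among Nell, Sione, Nuria, Ruthie, Quentin, and Eamon: ₹32,000 each.

Eamon receives ₹32,000.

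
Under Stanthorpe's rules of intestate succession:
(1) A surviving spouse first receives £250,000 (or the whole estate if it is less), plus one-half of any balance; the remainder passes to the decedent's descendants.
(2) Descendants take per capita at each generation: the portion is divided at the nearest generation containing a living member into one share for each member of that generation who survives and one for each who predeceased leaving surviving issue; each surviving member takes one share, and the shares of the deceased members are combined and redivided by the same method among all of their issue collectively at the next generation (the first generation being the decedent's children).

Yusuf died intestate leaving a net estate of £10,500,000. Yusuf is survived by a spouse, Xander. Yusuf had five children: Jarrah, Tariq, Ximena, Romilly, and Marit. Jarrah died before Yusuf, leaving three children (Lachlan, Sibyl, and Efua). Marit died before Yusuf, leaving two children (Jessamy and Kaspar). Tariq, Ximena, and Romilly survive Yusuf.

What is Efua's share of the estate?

Efua receives £410,000.

Xander first takes £250,000, leaving a balance of £10,250,000. Xander then takes one-half of the balance (£5,125,000), for a total of £5,375,000. The remaining £5,125,000 passes to the descendants.
The descendants' portion (£5,125,000) is divided at the children's generation into 5 shares of £1,025,000. Tariq, Ximena, and Romilly each take £1,025,000. The 2 shares of the deceased (Jarrah and Marit) are combined into a pool of £2,050,000.
That pool (£2,050,000) is divided at the grandchildren's generation equally among Lachlan, Sibyl, Efua, Jessamy, and Kaspar: £410,000 each.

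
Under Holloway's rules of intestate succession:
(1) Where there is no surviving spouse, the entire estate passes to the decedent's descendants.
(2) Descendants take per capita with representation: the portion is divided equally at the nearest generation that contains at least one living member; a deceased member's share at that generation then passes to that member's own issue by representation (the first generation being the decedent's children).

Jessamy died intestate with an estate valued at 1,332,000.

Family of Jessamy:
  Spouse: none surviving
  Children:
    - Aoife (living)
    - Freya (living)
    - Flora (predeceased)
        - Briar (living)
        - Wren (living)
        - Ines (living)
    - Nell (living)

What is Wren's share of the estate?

Wren receives 111,000.

The entire 1,332,000 passes to the descendants.
That amount (1,332,000) is divided into 4 shares of 333,000: Aoife, Freya, and Nell each take 333,000; Flora's 333,000 share passes to Flora's issue.
Flora's share (333,000) is divided into 3 shares of 111,000: Briar, Wren, and Ines each take 111,000.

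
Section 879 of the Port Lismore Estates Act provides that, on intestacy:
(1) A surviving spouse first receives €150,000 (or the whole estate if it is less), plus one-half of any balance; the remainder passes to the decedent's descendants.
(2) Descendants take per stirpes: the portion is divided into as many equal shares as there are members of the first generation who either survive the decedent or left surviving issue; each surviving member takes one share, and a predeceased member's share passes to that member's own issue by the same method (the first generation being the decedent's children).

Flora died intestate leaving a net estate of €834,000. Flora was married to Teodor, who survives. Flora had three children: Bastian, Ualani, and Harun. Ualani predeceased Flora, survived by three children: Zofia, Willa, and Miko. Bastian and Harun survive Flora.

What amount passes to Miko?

Teodor first takes €150,000, leaving a balance of €684,000. Teodor then takes one-half of the balance (€342,000), for a total of €492,000. The remaining €342,000 passes to the descendants.
The descendants' portion (€342,000) is divided into 3 shares of €114,000: Bastian and Harun each take €114,000; Ualani's €114,000 share passes to Ualani's issue.
Ualani's share (€114,000) is divided into 3 shares of €38,000: Zofia, Willa, and Miko each take €38,000.

Miko receives €38,000.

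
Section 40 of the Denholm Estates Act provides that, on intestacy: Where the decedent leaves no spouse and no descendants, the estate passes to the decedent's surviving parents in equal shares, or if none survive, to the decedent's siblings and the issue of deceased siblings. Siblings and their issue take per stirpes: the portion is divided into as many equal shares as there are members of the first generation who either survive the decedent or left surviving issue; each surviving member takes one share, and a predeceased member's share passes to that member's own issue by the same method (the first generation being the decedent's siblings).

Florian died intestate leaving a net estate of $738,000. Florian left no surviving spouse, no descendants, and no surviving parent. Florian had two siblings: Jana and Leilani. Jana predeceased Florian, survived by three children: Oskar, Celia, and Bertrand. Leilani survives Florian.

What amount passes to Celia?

The entire $738,000 passes to the siblings and their issue.
That amount ($738,000) is divided into 2 shares of $369,000: Leilani takes $369,000; Jana's $369,000 share passes to Jana's issue.
Jana's share ($369,000) is divided into 3 shares of $123,000: Oskar, Celia, and Bertrand each take $123,000.

Celia receives $123,000.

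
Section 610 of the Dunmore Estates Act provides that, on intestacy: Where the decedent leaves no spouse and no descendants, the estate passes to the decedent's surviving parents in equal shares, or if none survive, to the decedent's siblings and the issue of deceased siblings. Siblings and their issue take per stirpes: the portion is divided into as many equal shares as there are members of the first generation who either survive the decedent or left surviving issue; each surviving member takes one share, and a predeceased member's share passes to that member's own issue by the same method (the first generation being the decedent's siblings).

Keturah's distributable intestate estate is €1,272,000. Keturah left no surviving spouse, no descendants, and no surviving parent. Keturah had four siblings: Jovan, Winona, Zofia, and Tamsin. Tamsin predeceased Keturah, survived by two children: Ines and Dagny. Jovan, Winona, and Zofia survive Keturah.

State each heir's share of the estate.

Jovan: €318,000; Winona: €318,000; Zofia: €318,000; Ines: €159,000; Dagny: €159,000

The entire €1,272,000 passes to the siblings and their issue.
That amount (€1,272,000) is divided into 4 shares of €318,000: Jovan, Winona, and Zofia each take €318,000; Tamsin's €318,000 share passes to Tamsin's issue.
Tamsin's share (€318,000) is divided into 2 shares of €159,000: Ines and Dagny each take €159,000.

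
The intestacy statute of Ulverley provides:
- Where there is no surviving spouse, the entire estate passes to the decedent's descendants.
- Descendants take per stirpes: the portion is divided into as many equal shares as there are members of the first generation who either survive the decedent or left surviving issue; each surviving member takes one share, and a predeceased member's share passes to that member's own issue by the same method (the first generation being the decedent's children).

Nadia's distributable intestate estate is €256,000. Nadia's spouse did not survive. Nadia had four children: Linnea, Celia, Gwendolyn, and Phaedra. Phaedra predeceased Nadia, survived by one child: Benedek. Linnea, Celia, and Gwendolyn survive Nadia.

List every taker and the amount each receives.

The entire €256,000 passes to the descendants.
That amount (€256,000) is divided into 4 shares of €64,000: Linnea, Celia, and Gwendolyn each take €64,000; Phaedra's €64,000 share passes to Phaedra's issue.
Phaedra's share (€64,000) passes entirely to Benedek.

Linnea: €64,000; Celia: €64,000; Gwendolyn: €64,000; Benedek: €64,000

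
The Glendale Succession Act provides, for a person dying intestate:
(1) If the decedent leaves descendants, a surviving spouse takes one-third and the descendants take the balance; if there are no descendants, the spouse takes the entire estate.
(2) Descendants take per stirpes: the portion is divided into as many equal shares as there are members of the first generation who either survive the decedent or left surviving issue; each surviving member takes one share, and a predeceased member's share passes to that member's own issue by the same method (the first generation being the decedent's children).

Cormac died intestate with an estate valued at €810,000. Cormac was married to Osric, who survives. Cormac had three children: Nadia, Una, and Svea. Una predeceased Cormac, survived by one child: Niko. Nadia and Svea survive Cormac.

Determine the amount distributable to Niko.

Niko receives €180,000.

Osric takes one-third of €810,000 = €270,000. The remaining €540,000 passes to the descendants.
The descendants' portion (€540,000) is divided into 3 shares of €180,000: Nadia and Svea each take €180,000; Una's €180,000 share passes to Una's issue.
Una's share (€180,000) passes entirely to Niko.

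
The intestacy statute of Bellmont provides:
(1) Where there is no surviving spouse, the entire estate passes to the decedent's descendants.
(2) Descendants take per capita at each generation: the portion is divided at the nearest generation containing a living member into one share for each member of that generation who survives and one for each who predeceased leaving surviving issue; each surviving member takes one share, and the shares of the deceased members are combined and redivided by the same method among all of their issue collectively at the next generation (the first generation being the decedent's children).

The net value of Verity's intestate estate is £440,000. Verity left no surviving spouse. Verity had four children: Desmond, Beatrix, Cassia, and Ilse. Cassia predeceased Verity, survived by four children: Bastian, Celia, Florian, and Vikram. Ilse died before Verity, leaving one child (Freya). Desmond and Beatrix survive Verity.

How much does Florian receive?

Florian receives £44,000.

The entire £440,000 passes to the descendants.
That amount (£440,000) is divided at the children's generation into 4 shares of £110,000. Desmond and Beatrix each take £110,000. The 2 shares of the deceased (Cassia and Ilse) are combined into a pool of £220,000.
That pool (£220,000) is divided at the grandchildren's generation equally among Bastian, Celia, Florian, Vikram, and Freya: £44,000 each.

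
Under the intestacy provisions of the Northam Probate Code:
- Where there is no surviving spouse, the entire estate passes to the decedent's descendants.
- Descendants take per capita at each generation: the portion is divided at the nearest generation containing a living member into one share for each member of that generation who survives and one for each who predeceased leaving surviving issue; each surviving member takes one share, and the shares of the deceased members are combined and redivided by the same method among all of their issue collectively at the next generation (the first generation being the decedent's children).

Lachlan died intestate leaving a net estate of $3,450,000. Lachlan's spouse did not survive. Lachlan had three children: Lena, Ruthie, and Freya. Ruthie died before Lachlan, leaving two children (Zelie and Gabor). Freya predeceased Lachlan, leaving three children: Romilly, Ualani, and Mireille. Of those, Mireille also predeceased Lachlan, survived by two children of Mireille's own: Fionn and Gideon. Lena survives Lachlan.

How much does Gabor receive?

Gabor receives $460,000.

The entire $3,450,000 passes to the descendants.
That amount ($3,450,000) is divided at the children's generation into 3 shares of $1,150,000. Lena takes $1,150,000. The 2 shares of the deceased (Ruthie and Freya) are combined into a pool of $2,300,000.
That pool ($2,300,000) is divided at the grandchildren's generation into 5 shares of $460,000. Zelie, Gabor, Romilly, and Ualani each take $460,000. The remaining share for the deceased Mireille ($460,000) is carried to the next generation.
That pool ($460,000) is divided at the great-grandchildren's generation equally among Fionn and Gideon: $230,000 each.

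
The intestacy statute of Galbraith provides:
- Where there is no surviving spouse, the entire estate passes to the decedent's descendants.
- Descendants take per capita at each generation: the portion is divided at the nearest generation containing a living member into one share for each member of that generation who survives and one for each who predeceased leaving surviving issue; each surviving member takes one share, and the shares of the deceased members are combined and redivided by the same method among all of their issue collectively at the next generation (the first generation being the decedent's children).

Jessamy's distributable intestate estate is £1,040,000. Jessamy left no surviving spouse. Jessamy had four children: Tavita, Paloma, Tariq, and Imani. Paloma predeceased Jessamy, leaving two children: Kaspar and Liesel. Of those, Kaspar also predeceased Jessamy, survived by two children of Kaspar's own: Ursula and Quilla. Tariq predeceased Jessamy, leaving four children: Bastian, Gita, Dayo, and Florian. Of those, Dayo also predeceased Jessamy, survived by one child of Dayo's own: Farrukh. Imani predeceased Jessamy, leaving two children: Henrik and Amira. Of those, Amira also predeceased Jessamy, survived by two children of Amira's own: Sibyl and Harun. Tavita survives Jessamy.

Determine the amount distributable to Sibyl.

The entire £1,040,000 passes to the descendants.
That amount (£1,040,000) is divided at the children's generation into 4 shares of £260,000. Tavita takes £260,000. The 3 shares of the deceased (Paloma, Tariq, and Imani) are combined into a pool of £780,000.
That pool (£780,000) is divided at the grandchildren's generation into 8 shares of £97,500. Liesel, Bastian, Gita, Florian, and Henrik each take £97,500. The 3 shares of the deceased (Kaspar, Dayo, and Amira) are combined into a pool of £292,500.
That pool (£292,500) is divided at the great-grandchildren's generation equally among Ursula, Quilla, Farrukh, Sibyl, and Harun: £58,500 each.

Sibyl receives £58,500.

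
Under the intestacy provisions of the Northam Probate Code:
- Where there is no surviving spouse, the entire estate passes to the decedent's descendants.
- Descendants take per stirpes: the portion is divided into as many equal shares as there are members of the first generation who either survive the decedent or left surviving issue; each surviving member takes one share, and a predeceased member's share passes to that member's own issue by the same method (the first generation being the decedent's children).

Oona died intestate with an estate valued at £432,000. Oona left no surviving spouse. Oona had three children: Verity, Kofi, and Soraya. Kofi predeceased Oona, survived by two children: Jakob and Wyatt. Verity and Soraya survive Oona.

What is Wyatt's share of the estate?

Wyatt receives £72,000.

The entire £432,000 passes to the descendants.
That amount (£432,000) is divided into 3 shares of £144,000: Verity and Soraya each take £144,000; Kofi's £144,000 share passes to Kofi's issue.
Kofi's share (£144,000) is divided into 2 shares of £72,000: Jakob and Wyatt each take £72,000.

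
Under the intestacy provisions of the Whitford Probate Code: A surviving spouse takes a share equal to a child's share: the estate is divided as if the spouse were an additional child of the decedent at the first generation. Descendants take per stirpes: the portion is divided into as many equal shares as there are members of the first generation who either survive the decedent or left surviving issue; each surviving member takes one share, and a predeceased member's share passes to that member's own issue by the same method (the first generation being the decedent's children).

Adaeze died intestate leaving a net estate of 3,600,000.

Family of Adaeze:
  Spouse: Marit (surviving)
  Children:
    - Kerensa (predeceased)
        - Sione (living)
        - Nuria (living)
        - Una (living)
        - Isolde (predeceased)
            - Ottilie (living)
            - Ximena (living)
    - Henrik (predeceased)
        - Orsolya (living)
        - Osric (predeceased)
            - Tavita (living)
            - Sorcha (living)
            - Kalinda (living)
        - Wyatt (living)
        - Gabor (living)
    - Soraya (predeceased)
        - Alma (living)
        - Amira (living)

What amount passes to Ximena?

The spouse counts as an additional share at the children's level, so there are 4 primary shares of 900,000. Marit takes one such share (900,000).
The children's combined portion (2,700,000) is divided into 3 shares of 900,000: Kerensa's 900,000 share passes to Kerensa's issue; Henrik's 900,000 share passes to Henrik's issue; Soraya's 900,000 share passes to Soraya's issue.
Kerensa's share (900,000) is divided into 4 shares of 225,000: Sione, Nuria, and Una each take 225,000; Isolde's 225,000 share passes to Isolde's issue.
Isolde's share (225,000) is divided into 2 shares of 112,500: Ottilie and Ximena each take 112,500.
Henrik's share (900,000) is divided into 4 shares of 225,000: Orsolya, Wyatt, and Gabor each take 225,000; Osric's 225,000 share passes to Osric's issue.
Osric's share (225,000) is divided into 3 shares of 75,000: Tavita, Sorcha, and Kalinda each take 75,000.
Soraya's share (900,000) is divided into 2 shares of 450,000: Alma and Amira each take 450,000.

Ximena receives 112,500.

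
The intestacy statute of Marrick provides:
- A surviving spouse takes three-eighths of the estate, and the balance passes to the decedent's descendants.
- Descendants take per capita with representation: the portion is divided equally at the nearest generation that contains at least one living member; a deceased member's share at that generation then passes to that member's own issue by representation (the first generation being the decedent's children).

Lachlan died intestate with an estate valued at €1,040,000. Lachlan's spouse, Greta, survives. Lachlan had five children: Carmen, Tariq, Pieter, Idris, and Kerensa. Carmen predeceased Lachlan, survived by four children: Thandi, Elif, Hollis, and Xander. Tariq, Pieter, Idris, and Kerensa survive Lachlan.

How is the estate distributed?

Greta takes three-eighths of €1,040,000 = €390,000. The remaining €650,000 passes to the descendants.
The descendants' portion (€650,000) is divided into 5 shares of €130,000: Tariq, Pieter, Idris, and Kerensa each take €130,000; Carmen's €130,000 share passes to Carmen's issue.
Carmen's share (€130,000) is divided into 4 shares of €32,500: Thandi, Elif, Hollis, and Xander each take €32,500.

Greta: €390,000; Thandi: €32,500; Elif: €32,500; Hollis: €32,500; Xander: €32,500; Tariq: €130,000; Pieter: €130,000; Idris: €130,000; Kerensa: €130,000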